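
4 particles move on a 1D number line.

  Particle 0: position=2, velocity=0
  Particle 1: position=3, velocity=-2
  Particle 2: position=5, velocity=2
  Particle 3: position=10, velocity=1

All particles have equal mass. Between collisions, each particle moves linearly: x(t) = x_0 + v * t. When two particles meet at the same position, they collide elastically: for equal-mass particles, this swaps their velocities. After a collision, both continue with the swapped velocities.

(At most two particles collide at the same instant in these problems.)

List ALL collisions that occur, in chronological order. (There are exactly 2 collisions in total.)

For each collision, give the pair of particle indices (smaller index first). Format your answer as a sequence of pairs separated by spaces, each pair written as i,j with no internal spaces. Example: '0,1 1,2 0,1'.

Answer: 0,1 2,3

Derivation:
Collision at t=1/2: particles 0 and 1 swap velocities; positions: p0=2 p1=2 p2=6 p3=21/2; velocities now: v0=-2 v1=0 v2=2 v3=1
Collision at t=5: particles 2 and 3 swap velocities; positions: p0=-7 p1=2 p2=15 p3=15; velocities now: v0=-2 v1=0 v2=1 v3=2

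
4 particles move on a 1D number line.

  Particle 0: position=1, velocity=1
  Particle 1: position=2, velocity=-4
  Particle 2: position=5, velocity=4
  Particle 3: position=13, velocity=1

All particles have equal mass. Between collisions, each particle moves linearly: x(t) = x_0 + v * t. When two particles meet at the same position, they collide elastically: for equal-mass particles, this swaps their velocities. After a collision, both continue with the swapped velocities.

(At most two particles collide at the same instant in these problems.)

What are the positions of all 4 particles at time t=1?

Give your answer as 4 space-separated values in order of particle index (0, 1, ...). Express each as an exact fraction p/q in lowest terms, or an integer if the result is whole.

Answer: -2 2 9 14

Derivation:
Collision at t=1/5: particles 0 and 1 swap velocities; positions: p0=6/5 p1=6/5 p2=29/5 p3=66/5; velocities now: v0=-4 v1=1 v2=4 v3=1
Advance to t=1 (no further collisions before then); velocities: v0=-4 v1=1 v2=4 v3=1; positions = -2 2 9 14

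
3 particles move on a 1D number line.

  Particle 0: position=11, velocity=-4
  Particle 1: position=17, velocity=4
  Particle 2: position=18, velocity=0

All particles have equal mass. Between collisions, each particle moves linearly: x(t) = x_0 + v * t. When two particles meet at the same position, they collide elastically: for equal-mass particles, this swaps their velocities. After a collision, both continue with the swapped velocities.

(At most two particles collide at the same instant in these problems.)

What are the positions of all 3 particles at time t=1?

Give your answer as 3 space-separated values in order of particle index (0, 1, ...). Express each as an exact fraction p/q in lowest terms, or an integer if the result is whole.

Collision at t=1/4: particles 1 and 2 swap velocities; positions: p0=10 p1=18 p2=18; velocities now: v0=-4 v1=0 v2=4
Advance to t=1 (no further collisions before then); velocities: v0=-4 v1=0 v2=4; positions = 7 18 21

Answer: 7 18 21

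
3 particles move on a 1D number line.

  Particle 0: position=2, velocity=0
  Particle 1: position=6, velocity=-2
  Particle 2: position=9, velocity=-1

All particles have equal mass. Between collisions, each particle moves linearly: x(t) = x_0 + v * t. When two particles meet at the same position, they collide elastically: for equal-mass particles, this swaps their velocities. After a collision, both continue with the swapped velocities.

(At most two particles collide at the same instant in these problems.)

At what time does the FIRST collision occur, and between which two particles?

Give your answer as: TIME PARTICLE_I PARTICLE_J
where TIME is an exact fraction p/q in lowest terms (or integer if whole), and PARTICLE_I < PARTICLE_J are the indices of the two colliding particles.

Pair (0,1): pos 2,6 vel 0,-2 -> gap=4, closing at 2/unit, collide at t=2
Pair (1,2): pos 6,9 vel -2,-1 -> not approaching (rel speed -1 <= 0)
Earliest collision: t=2 between 0 and 1

Answer: 2 0 1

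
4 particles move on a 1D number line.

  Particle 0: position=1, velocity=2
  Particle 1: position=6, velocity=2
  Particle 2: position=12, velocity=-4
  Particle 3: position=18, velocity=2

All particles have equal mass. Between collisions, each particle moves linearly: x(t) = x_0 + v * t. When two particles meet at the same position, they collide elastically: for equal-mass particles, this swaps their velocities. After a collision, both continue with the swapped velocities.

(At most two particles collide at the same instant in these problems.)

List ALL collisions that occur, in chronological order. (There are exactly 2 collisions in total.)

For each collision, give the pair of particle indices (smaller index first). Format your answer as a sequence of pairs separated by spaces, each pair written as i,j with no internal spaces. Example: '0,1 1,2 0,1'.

Collision at t=1: particles 1 and 2 swap velocities; positions: p0=3 p1=8 p2=8 p3=20; velocities now: v0=2 v1=-4 v2=2 v3=2
Collision at t=11/6: particles 0 and 1 swap velocities; positions: p0=14/3 p1=14/3 p2=29/3 p3=65/3; velocities now: v0=-4 v1=2 v2=2 v3=2

Answer: 1,2 0,1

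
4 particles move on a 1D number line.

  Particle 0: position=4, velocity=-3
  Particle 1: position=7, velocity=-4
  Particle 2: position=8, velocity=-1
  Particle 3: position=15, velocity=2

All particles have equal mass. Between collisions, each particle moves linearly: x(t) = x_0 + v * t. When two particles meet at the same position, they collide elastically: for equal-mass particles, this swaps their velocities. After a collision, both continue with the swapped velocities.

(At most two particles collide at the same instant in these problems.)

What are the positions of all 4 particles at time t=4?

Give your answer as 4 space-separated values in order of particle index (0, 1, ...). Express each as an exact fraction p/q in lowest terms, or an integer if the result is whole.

Collision at t=3: particles 0 and 1 swap velocities; positions: p0=-5 p1=-5 p2=5 p3=21; velocities now: v0=-4 v1=-3 v2=-1 v3=2
Advance to t=4 (no further collisions before then); velocities: v0=-4 v1=-3 v2=-1 v3=2; positions = -9 -8 4 23

Answer: -9 -8 4 23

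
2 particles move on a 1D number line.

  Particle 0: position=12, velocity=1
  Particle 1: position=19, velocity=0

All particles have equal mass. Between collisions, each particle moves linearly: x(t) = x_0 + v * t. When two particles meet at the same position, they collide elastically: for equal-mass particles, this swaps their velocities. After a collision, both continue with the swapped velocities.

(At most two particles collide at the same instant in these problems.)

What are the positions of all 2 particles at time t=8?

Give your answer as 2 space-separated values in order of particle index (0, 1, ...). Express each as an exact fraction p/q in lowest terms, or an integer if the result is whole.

Collision at t=7: particles 0 and 1 swap velocities; positions: p0=19 p1=19; velocities now: v0=0 v1=1
Advance to t=8 (no further collisions before then); velocities: v0=0 v1=1; positions = 19 20

Answer: 19 20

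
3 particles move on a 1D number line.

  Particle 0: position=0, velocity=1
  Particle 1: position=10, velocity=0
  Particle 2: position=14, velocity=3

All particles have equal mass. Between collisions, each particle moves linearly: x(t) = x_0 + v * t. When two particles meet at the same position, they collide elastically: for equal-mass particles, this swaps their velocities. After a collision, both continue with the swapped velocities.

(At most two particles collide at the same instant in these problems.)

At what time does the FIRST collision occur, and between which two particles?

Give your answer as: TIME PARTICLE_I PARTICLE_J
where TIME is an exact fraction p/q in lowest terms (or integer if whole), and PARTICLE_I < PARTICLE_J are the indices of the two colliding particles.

Pair (0,1): pos 0,10 vel 1,0 -> gap=10, closing at 1/unit, collide at t=10
Pair (1,2): pos 10,14 vel 0,3 -> not approaching (rel speed -3 <= 0)
Earliest collision: t=10 between 0 and 1

Answer: 10 0 1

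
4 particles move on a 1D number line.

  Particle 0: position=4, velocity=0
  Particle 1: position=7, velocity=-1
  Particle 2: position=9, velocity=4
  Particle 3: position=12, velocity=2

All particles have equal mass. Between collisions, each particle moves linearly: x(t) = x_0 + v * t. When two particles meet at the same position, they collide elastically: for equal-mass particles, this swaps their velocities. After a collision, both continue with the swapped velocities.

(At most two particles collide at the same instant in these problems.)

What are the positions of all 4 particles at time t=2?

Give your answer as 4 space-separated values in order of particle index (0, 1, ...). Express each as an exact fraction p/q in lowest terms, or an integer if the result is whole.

Collision at t=3/2: particles 2 and 3 swap velocities; positions: p0=4 p1=11/2 p2=15 p3=15; velocities now: v0=0 v1=-1 v2=2 v3=4
Advance to t=2 (no further collisions before then); velocities: v0=0 v1=-1 v2=2 v3=4; positions = 4 5 16 17

Answer: 4 5 16 17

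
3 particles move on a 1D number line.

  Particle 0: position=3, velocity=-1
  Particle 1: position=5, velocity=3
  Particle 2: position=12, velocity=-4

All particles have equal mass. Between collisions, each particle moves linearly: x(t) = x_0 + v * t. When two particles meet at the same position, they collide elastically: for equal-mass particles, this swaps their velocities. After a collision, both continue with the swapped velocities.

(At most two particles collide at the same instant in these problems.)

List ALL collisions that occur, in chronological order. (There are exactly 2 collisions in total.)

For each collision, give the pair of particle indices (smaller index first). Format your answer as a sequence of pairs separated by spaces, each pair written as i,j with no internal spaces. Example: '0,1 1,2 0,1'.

Answer: 1,2 0,1

Derivation:
Collision at t=1: particles 1 and 2 swap velocities; positions: p0=2 p1=8 p2=8; velocities now: v0=-1 v1=-4 v2=3
Collision at t=3: particles 0 and 1 swap velocities; positions: p0=0 p1=0 p2=14; velocities now: v0=-4 v1=-1 v2=3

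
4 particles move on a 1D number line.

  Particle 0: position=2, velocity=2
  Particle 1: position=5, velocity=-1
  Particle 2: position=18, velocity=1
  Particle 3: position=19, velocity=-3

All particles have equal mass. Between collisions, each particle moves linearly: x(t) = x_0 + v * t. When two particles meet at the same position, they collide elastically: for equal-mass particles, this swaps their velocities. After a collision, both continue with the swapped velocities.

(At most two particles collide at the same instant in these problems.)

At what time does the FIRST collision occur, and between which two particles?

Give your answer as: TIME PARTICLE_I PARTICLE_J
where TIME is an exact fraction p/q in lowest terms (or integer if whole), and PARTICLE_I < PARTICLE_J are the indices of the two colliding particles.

Pair (0,1): pos 2,5 vel 2,-1 -> gap=3, closing at 3/unit, collide at t=1
Pair (1,2): pos 5,18 vel -1,1 -> not approaching (rel speed -2 <= 0)
Pair (2,3): pos 18,19 vel 1,-3 -> gap=1, closing at 4/unit, collide at t=1/4
Earliest collision: t=1/4 between 2 and 3

Answer: 1/4 2 3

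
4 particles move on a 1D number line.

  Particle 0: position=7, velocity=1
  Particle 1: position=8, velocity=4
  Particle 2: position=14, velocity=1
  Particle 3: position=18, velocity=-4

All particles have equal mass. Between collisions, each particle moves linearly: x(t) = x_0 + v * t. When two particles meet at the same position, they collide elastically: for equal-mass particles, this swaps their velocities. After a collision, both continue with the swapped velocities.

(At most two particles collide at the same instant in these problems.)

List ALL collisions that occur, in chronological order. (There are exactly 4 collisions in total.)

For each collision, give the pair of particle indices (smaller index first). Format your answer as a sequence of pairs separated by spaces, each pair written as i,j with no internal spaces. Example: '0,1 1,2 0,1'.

Answer: 2,3 1,2 2,3 0,1

Derivation:
Collision at t=4/5: particles 2 and 3 swap velocities; positions: p0=39/5 p1=56/5 p2=74/5 p3=74/5; velocities now: v0=1 v1=4 v2=-4 v3=1
Collision at t=5/4: particles 1 and 2 swap velocities; positions: p0=33/4 p1=13 p2=13 p3=61/4; velocities now: v0=1 v1=-4 v2=4 v3=1
Collision at t=2: particles 2 and 3 swap velocities; positions: p0=9 p1=10 p2=16 p3=16; velocities now: v0=1 v1=-4 v2=1 v3=4
Collision at t=11/5: particles 0 and 1 swap velocities; positions: p0=46/5 p1=46/5 p2=81/5 p3=84/5; velocities now: v0=-4 v1=1 v2=1 v3=4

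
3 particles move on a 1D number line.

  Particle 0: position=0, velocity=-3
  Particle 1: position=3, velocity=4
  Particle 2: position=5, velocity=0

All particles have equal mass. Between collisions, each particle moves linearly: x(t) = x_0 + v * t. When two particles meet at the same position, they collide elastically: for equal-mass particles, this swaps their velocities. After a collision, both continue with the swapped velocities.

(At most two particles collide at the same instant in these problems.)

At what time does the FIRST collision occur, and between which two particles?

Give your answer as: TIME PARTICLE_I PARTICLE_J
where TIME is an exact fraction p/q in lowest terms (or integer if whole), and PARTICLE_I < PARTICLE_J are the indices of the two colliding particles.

Answer: 1/2 1 2

Derivation:
Pair (0,1): pos 0,3 vel -3,4 -> not approaching (rel speed -7 <= 0)
Pair (1,2): pos 3,5 vel 4,0 -> gap=2, closing at 4/unit, collide at t=1/2
Earliest collision: t=1/2 between 1 and 2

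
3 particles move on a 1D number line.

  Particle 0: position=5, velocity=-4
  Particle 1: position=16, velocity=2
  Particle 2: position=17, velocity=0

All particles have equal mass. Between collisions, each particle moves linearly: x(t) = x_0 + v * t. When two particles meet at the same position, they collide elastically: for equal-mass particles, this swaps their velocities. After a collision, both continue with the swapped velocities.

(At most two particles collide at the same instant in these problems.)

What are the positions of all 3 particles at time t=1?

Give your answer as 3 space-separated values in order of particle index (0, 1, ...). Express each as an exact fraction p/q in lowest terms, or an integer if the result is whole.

Collision at t=1/2: particles 1 and 2 swap velocities; positions: p0=3 p1=17 p2=17; velocities now: v0=-4 v1=0 v2=2
Advance to t=1 (no further collisions before then); velocities: v0=-4 v1=0 v2=2; positions = 1 17 18

Answer: 1 17 18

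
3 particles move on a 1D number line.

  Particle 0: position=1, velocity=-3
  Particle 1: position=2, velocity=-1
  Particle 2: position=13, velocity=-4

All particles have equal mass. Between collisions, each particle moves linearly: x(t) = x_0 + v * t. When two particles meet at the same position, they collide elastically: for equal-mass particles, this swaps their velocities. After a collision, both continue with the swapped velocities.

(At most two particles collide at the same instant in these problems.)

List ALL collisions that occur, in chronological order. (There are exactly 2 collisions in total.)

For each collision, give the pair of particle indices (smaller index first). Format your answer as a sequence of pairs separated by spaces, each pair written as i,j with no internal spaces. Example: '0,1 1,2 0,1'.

Collision at t=11/3: particles 1 and 2 swap velocities; positions: p0=-10 p1=-5/3 p2=-5/3; velocities now: v0=-3 v1=-4 v2=-1
Collision at t=12: particles 0 and 1 swap velocities; positions: p0=-35 p1=-35 p2=-10; velocities now: v0=-4 v1=-3 v2=-1

Answer: 1,2 0,1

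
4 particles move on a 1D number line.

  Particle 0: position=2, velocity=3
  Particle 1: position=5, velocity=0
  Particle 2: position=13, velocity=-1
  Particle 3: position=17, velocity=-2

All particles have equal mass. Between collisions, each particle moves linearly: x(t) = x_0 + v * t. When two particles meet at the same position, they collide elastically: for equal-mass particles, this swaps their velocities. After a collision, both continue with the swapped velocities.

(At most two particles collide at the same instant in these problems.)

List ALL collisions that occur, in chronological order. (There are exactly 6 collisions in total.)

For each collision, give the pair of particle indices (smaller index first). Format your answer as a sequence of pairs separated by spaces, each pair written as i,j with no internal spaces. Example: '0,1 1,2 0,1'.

Collision at t=1: particles 0 and 1 swap velocities; positions: p0=5 p1=5 p2=12 p3=15; velocities now: v0=0 v1=3 v2=-1 v3=-2
Collision at t=11/4: particles 1 and 2 swap velocities; positions: p0=5 p1=41/4 p2=41/4 p3=23/2; velocities now: v0=0 v1=-1 v2=3 v3=-2
Collision at t=3: particles 2 and 3 swap velocities; positions: p0=5 p1=10 p2=11 p3=11; velocities now: v0=0 v1=-1 v2=-2 v3=3
Collision at t=4: particles 1 and 2 swap velocities; positions: p0=5 p1=9 p2=9 p3=14; velocities now: v0=0 v1=-2 v2=-1 v3=3
Collision at t=6: particles 0 and 1 swap velocities; positions: p0=5 p1=5 p2=7 p3=20; velocities now: v0=-2 v1=0 v2=-1 v3=3
Collision at t=8: particles 1 and 2 swap velocities; positions: p0=1 p1=5 p2=5 p3=26; velocities now: v0=-2 v1=-1 v2=0 v3=3

Answer: 0,1 1,2 2,3 1,2 0,1 1,2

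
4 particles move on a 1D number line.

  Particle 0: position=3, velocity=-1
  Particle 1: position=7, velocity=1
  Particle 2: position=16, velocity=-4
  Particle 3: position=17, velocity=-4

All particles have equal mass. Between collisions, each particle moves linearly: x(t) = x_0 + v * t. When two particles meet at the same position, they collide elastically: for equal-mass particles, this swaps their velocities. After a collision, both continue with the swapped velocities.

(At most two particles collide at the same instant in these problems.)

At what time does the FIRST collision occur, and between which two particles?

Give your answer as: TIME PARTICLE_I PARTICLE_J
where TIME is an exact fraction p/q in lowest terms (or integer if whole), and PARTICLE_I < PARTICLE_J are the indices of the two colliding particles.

Answer: 9/5 1 2

Derivation:
Pair (0,1): pos 3,7 vel -1,1 -> not approaching (rel speed -2 <= 0)
Pair (1,2): pos 7,16 vel 1,-4 -> gap=9, closing at 5/unit, collide at t=9/5
Pair (2,3): pos 16,17 vel -4,-4 -> not approaching (rel speed 0 <= 0)
Earliest collision: t=9/5 between 1 and 2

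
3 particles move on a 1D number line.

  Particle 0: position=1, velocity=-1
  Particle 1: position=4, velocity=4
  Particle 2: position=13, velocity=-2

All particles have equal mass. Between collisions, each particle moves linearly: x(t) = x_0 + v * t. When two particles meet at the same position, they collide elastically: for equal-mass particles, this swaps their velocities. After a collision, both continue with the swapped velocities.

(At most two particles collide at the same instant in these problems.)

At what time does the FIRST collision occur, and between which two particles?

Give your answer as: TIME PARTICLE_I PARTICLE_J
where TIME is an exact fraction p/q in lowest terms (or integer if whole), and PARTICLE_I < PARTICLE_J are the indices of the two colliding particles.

Answer: 3/2 1 2

Derivation:
Pair (0,1): pos 1,4 vel -1,4 -> not approaching (rel speed -5 <= 0)
Pair (1,2): pos 4,13 vel 4,-2 -> gap=9, closing at 6/unit, collide at t=3/2
Earliest collision: t=3/2 between 1 and 2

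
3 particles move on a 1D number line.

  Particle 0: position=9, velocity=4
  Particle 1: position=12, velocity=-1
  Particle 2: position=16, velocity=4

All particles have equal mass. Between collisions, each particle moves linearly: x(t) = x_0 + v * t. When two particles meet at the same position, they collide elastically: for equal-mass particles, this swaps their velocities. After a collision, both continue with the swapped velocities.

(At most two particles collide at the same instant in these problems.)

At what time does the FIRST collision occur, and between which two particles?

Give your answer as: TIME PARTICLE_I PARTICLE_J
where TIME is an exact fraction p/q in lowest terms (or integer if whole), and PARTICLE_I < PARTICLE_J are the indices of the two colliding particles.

Answer: 3/5 0 1

Derivation:
Pair (0,1): pos 9,12 vel 4,-1 -> gap=3, closing at 5/unit, collide at t=3/5
Pair (1,2): pos 12,16 vel -1,4 -> not approaching (rel speed -5 <= 0)
Earliest collision: t=3/5 between 0 and 1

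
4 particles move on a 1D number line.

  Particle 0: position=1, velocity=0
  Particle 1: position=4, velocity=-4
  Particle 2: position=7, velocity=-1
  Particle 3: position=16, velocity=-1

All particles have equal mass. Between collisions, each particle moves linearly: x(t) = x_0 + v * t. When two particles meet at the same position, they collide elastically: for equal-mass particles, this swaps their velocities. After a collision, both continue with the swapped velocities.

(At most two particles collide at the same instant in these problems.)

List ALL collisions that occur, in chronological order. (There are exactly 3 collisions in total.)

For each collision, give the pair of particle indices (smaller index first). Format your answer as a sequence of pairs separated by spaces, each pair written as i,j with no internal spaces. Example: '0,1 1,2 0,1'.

Collision at t=3/4: particles 0 and 1 swap velocities; positions: p0=1 p1=1 p2=25/4 p3=61/4; velocities now: v0=-4 v1=0 v2=-1 v3=-1
Collision at t=6: particles 1 and 2 swap velocities; positions: p0=-20 p1=1 p2=1 p3=10; velocities now: v0=-4 v1=-1 v2=0 v3=-1
Collision at t=15: particles 2 and 3 swap velocities; positions: p0=-56 p1=-8 p2=1 p3=1; velocities now: v0=-4 v1=-1 v2=-1 v3=0

Answer: 0,1 1,2 2,3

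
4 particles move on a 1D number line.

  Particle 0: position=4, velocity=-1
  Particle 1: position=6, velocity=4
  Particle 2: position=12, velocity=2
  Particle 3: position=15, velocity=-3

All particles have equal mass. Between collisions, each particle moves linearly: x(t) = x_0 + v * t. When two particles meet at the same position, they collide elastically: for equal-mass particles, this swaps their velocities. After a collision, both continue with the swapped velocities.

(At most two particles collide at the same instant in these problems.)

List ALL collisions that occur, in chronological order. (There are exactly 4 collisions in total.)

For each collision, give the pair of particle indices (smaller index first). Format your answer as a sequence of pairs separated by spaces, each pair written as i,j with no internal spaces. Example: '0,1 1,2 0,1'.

Answer: 2,3 1,2 2,3 0,1

Derivation:
Collision at t=3/5: particles 2 and 3 swap velocities; positions: p0=17/5 p1=42/5 p2=66/5 p3=66/5; velocities now: v0=-1 v1=4 v2=-3 v3=2
Collision at t=9/7: particles 1 and 2 swap velocities; positions: p0=19/7 p1=78/7 p2=78/7 p3=102/7; velocities now: v0=-1 v1=-3 v2=4 v3=2
Collision at t=3: particles 2 and 3 swap velocities; positions: p0=1 p1=6 p2=18 p3=18; velocities now: v0=-1 v1=-3 v2=2 v3=4
Collision at t=11/2: particles 0 and 1 swap velocities; positions: p0=-3/2 p1=-3/2 p2=23 p3=28; velocities now: v0=-3 v1=-1 v2=2 v3=4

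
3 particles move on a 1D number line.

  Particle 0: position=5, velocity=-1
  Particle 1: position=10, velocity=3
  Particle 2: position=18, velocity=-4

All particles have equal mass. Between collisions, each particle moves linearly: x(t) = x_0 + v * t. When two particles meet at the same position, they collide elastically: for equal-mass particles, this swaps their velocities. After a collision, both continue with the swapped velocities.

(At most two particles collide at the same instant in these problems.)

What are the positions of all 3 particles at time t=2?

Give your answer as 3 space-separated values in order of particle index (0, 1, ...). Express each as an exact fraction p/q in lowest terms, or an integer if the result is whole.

Answer: 3 10 16

Derivation:
Collision at t=8/7: particles 1 and 2 swap velocities; positions: p0=27/7 p1=94/7 p2=94/7; velocities now: v0=-1 v1=-4 v2=3
Advance to t=2 (no further collisions before then); velocities: v0=-1 v1=-4 v2=3; positions = 3 10 16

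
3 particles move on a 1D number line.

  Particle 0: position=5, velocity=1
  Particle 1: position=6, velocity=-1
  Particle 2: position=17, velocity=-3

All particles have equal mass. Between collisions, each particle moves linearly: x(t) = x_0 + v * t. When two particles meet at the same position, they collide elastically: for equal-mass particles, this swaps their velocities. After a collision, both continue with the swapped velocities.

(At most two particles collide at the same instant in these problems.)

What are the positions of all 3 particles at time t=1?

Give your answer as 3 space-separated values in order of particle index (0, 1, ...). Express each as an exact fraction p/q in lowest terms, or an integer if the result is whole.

Collision at t=1/2: particles 0 and 1 swap velocities; positions: p0=11/2 p1=11/2 p2=31/2; velocities now: v0=-1 v1=1 v2=-3
Advance to t=1 (no further collisions before then); velocities: v0=-1 v1=1 v2=-3; positions = 5 6 14

Answer: 5 6 14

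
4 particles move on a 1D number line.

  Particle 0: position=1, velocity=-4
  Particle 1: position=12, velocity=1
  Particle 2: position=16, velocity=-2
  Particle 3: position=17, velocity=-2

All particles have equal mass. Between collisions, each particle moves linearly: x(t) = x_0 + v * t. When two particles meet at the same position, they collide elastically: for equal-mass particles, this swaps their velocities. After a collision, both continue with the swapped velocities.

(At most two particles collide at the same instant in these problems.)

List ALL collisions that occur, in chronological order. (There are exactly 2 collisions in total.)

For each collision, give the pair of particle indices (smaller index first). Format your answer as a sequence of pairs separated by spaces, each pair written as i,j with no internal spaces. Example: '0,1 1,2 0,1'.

Answer: 1,2 2,3

Derivation:
Collision at t=4/3: particles 1 and 2 swap velocities; positions: p0=-13/3 p1=40/3 p2=40/3 p3=43/3; velocities now: v0=-4 v1=-2 v2=1 v3=-2
Collision at t=5/3: particles 2 and 3 swap velocities; positions: p0=-17/3 p1=38/3 p2=41/3 p3=41/3; velocities now: v0=-4 v1=-2 v2=-2 v3=1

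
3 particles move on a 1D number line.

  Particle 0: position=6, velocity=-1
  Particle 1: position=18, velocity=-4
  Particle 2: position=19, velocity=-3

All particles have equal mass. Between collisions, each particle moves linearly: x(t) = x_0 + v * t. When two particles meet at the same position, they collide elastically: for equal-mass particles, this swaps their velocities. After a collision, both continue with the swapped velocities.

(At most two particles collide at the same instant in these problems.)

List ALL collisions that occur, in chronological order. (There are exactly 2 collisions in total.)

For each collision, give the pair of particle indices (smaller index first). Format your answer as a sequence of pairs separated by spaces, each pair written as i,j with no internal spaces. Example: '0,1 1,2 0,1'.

Collision at t=4: particles 0 and 1 swap velocities; positions: p0=2 p1=2 p2=7; velocities now: v0=-4 v1=-1 v2=-3
Collision at t=13/2: particles 1 and 2 swap velocities; positions: p0=-8 p1=-1/2 p2=-1/2; velocities now: v0=-4 v1=-3 v2=-1

Answer: 0,1 1,2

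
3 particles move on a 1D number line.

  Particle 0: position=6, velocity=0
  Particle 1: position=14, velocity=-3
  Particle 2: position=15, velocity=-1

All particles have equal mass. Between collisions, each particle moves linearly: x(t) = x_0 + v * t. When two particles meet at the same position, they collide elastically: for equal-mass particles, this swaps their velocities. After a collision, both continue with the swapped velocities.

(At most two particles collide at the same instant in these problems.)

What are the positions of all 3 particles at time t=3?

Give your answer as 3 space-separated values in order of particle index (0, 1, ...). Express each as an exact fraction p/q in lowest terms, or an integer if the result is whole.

Answer: 5 6 12

Derivation:
Collision at t=8/3: particles 0 and 1 swap velocities; positions: p0=6 p1=6 p2=37/3; velocities now: v0=-3 v1=0 v2=-1
Advance to t=3 (no further collisions before then); velocities: v0=-3 v1=0 v2=-1; positions = 5 6 12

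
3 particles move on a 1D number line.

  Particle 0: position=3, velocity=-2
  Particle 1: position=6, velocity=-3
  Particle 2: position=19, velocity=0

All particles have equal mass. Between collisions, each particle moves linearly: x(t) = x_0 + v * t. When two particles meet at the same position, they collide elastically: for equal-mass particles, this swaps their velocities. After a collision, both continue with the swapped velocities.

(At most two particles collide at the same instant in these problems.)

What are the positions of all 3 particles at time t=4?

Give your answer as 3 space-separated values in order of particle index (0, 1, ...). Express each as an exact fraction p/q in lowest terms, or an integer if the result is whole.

Collision at t=3: particles 0 and 1 swap velocities; positions: p0=-3 p1=-3 p2=19; velocities now: v0=-3 v1=-2 v2=0
Advance to t=4 (no further collisions before then); velocities: v0=-3 v1=-2 v2=0; positions = -6 -5 19

Answer: -6 -5 19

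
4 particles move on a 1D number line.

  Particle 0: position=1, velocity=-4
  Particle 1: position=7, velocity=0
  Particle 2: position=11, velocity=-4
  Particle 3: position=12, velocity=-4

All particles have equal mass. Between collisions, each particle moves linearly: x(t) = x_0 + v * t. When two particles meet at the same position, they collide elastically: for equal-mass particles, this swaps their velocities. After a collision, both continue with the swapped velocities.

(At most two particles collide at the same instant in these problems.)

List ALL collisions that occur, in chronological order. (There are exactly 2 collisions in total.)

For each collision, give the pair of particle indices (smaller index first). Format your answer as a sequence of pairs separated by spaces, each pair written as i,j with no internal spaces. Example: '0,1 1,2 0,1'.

Collision at t=1: particles 1 and 2 swap velocities; positions: p0=-3 p1=7 p2=7 p3=8; velocities now: v0=-4 v1=-4 v2=0 v3=-4
Collision at t=5/4: particles 2 and 3 swap velocities; positions: p0=-4 p1=6 p2=7 p3=7; velocities now: v0=-4 v1=-4 v2=-4 v3=0

Answer: 1,2 2,3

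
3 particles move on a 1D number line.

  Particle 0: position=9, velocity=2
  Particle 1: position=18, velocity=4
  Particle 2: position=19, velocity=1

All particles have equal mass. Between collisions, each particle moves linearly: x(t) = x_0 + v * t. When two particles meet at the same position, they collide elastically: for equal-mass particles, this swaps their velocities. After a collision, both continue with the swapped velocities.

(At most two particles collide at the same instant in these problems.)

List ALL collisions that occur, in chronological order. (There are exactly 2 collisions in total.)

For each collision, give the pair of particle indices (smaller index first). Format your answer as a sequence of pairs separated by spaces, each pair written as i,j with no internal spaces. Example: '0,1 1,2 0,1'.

Answer: 1,2 0,1

Derivation:
Collision at t=1/3: particles 1 and 2 swap velocities; positions: p0=29/3 p1=58/3 p2=58/3; velocities now: v0=2 v1=1 v2=4
Collision at t=10: particles 0 and 1 swap velocities; positions: p0=29 p1=29 p2=58; velocities now: v0=1 v1=2 v2=4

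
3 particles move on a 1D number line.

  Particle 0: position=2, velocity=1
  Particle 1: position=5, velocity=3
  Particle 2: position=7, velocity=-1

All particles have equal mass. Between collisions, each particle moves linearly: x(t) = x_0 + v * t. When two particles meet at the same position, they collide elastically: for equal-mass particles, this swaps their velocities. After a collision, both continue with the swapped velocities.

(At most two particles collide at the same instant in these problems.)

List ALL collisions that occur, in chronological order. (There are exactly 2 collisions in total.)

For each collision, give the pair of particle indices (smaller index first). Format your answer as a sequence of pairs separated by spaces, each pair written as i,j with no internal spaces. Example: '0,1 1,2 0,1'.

Collision at t=1/2: particles 1 and 2 swap velocities; positions: p0=5/2 p1=13/2 p2=13/2; velocities now: v0=1 v1=-1 v2=3
Collision at t=5/2: particles 0 and 1 swap velocities; positions: p0=9/2 p1=9/2 p2=25/2; velocities now: v0=-1 v1=1 v2=3

Answer: 1,2 0,1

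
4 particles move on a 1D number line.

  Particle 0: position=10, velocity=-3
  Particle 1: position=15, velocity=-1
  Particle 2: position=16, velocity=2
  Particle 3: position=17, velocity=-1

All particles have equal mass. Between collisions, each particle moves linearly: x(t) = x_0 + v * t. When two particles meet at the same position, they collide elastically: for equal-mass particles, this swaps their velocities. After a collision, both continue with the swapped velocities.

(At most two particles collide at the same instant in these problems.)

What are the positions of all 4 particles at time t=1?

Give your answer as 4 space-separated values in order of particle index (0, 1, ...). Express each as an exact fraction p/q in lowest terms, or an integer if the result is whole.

Collision at t=1/3: particles 2 and 3 swap velocities; positions: p0=9 p1=44/3 p2=50/3 p3=50/3; velocities now: v0=-3 v1=-1 v2=-1 v3=2
Advance to t=1 (no further collisions before then); velocities: v0=-3 v1=-1 v2=-1 v3=2; positions = 7 14 16 18

Answer: 7 14 16 18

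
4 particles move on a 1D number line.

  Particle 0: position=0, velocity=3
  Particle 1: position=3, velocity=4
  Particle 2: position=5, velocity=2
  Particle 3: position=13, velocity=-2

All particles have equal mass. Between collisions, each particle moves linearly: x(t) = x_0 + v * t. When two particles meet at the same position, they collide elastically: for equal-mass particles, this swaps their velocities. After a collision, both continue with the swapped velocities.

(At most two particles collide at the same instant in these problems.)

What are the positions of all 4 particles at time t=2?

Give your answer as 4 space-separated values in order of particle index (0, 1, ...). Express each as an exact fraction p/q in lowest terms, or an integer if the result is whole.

Collision at t=1: particles 1 and 2 swap velocities; positions: p0=3 p1=7 p2=7 p3=11; velocities now: v0=3 v1=2 v2=4 v3=-2
Collision at t=5/3: particles 2 and 3 swap velocities; positions: p0=5 p1=25/3 p2=29/3 p3=29/3; velocities now: v0=3 v1=2 v2=-2 v3=4
Collision at t=2: particles 1 and 2 swap velocities; positions: p0=6 p1=9 p2=9 p3=11; velocities now: v0=3 v1=-2 v2=2 v3=4
Advance to t=2 (no further collisions before then); velocities: v0=3 v1=-2 v2=2 v3=4; positions = 6 9 9 11

Answer: 6 9 9 11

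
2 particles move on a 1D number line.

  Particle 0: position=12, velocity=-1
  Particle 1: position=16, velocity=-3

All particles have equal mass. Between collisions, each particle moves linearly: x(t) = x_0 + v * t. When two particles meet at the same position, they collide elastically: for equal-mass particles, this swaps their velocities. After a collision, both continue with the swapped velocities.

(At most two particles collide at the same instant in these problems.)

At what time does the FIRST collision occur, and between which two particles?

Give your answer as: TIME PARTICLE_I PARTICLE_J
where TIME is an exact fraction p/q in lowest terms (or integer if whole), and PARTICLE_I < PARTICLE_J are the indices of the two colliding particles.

Pair (0,1): pos 12,16 vel -1,-3 -> gap=4, closing at 2/unit, collide at t=2
Earliest collision: t=2 between 0 and 1

Answer: 2 0 1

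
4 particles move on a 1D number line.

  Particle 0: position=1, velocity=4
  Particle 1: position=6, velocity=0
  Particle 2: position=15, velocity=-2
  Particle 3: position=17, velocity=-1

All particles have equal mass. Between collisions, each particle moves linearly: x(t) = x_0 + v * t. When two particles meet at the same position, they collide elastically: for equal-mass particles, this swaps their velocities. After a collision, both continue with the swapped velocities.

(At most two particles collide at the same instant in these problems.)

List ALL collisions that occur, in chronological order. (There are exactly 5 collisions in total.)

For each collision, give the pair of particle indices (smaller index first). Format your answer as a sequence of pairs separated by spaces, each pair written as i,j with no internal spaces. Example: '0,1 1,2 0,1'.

Answer: 0,1 1,2 2,3 0,1 1,2

Derivation:
Collision at t=5/4: particles 0 and 1 swap velocities; positions: p0=6 p1=6 p2=25/2 p3=63/4; velocities now: v0=0 v1=4 v2=-2 v3=-1
Collision at t=7/3: particles 1 and 2 swap velocities; positions: p0=6 p1=31/3 p2=31/3 p3=44/3; velocities now: v0=0 v1=-2 v2=4 v3=-1
Collision at t=16/5: particles 2 and 3 swap velocities; positions: p0=6 p1=43/5 p2=69/5 p3=69/5; velocities now: v0=0 v1=-2 v2=-1 v3=4
Collision at t=9/2: particles 0 and 1 swap velocities; positions: p0=6 p1=6 p2=25/2 p3=19; velocities now: v0=-2 v1=0 v2=-1 v3=4
Collision at t=11: particles 1 and 2 swap velocities; positions: p0=-7 p1=6 p2=6 p3=45; velocities now: v0=-2 v1=-1 v2=0 v3=4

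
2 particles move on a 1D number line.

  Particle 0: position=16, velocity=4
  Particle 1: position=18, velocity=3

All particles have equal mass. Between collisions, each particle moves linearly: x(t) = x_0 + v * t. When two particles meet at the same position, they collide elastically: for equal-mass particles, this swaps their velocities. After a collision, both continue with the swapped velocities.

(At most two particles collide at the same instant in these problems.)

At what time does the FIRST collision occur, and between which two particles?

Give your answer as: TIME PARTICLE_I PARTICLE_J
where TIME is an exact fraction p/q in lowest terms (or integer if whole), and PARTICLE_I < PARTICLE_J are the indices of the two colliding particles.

Pair (0,1): pos 16,18 vel 4,3 -> gap=2, closing at 1/unit, collide at t=2
Earliest collision: t=2 between 0 and 1

Answer: 2 0 1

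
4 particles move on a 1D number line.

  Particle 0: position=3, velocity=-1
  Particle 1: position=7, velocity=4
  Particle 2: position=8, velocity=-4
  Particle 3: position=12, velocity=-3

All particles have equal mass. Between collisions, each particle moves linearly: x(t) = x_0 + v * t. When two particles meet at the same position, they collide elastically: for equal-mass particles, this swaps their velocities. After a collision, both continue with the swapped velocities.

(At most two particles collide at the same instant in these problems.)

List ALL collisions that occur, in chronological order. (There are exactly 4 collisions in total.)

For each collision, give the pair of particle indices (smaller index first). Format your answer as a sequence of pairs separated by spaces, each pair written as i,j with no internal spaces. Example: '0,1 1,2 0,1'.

Answer: 1,2 2,3 0,1 1,2

Derivation:
Collision at t=1/8: particles 1 and 2 swap velocities; positions: p0=23/8 p1=15/2 p2=15/2 p3=93/8; velocities now: v0=-1 v1=-4 v2=4 v3=-3
Collision at t=5/7: particles 2 and 3 swap velocities; positions: p0=16/7 p1=36/7 p2=69/7 p3=69/7; velocities now: v0=-1 v1=-4 v2=-3 v3=4
Collision at t=5/3: particles 0 and 1 swap velocities; positions: p0=4/3 p1=4/3 p2=7 p3=41/3; velocities now: v0=-4 v1=-1 v2=-3 v3=4
Collision at t=9/2: particles 1 and 2 swap velocities; positions: p0=-10 p1=-3/2 p2=-3/2 p3=25; velocities now: v0=-4 v1=-3 v2=-1 v3=4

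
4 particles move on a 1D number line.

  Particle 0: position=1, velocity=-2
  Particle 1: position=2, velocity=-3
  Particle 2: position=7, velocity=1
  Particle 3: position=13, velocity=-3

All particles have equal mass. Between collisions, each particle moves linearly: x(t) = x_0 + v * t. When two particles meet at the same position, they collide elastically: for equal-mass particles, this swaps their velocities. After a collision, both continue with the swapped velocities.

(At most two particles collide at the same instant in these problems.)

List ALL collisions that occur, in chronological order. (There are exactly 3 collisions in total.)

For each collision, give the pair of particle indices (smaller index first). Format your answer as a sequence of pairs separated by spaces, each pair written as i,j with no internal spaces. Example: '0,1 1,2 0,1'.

Collision at t=1: particles 0 and 1 swap velocities; positions: p0=-1 p1=-1 p2=8 p3=10; velocities now: v0=-3 v1=-2 v2=1 v3=-3
Collision at t=3/2: particles 2 and 3 swap velocities; positions: p0=-5/2 p1=-2 p2=17/2 p3=17/2; velocities now: v0=-3 v1=-2 v2=-3 v3=1
Collision at t=12: particles 1 and 2 swap velocities; positions: p0=-34 p1=-23 p2=-23 p3=19; velocities now: v0=-3 v1=-3 v2=-2 v3=1

Answer: 0,1 2,3 1,2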